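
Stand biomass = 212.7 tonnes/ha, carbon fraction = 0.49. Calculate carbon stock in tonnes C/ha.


Formula: Carbon Stock = Biomass * Carbon Fraction
C = 212.7 t/ha * 0.49
C = 104.2 t C/ha

104.2


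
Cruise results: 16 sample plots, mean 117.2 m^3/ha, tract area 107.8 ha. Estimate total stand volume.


Formula: Total Volume = Mean Volume per ha * Total Area
Total Volume = 117.2 m^3/ha * 107.8 ha
Total Volume = 12634 m^3

12634


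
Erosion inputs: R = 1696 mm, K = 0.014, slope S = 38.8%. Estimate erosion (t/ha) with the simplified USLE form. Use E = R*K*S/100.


Formula: E = R * K * S / 100  (simplified USLE)
R * K = 1696 * 0.014 = 23.744
E = 23.744 * 38.8 / 100 = 9.21 t/ha

9.21


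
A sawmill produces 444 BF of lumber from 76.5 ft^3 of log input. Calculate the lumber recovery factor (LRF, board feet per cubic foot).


Formula: LRF = Lumber Output (BF) / Log Input (ft^3)
LRF = 444 BF / 76.5 ft^3
LRF = 5.8 BF/ft^3

5.8


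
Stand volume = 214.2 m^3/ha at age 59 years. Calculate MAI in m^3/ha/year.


Formula: MAI = Total Volume / Stand Age
MAI = 214.2 m^3/ha / 59 years
MAI = 3.63 m^3/ha/year

3.63


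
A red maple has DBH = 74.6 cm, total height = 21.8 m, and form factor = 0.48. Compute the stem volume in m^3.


Formula: V = pi * (DBH/200)^2 * H * ff
Radius = DBH/200 = 74.6/200 = 0.373 m
Radius^2 = 0.373^2 = 0.139129 m^2
V = pi * 0.139129 * 21.8 * 0.48
V = 4.574 m^3

4.574


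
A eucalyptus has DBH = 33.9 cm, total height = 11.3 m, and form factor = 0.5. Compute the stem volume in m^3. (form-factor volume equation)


Formula: V = pi * (DBH/200)^2 * H * ff
Radius = DBH/200 = 33.9/200 = 0.1695 m
Radius^2 = 0.1695^2 = 0.02873025 m^2
V = pi * 0.02873025 * 11.3 * 0.5
V = 0.51 m^3

0.51


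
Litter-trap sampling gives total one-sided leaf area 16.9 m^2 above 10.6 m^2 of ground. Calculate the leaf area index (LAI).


Formula: LAI = total leaf area / ground area  (dimensionless)
LAI = 16.9 m^2 / 10.6 m^2
LAI = 1.59

1.59


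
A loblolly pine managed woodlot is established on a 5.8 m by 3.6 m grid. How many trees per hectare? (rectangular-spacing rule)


Formula: TPH = 10000 m^2/ha / (spacing_x * spacing_y)
Area per tree = 5.8 m * 3.6 m = 20.88 m^2
TPH = 10000 / 20.88 = 479 trees/ha

479


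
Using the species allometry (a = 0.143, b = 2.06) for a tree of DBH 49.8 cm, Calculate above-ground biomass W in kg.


Formula: W = a * DBH^b  (allometric power law)
DBH^b = 49.8^2.06 = 3135.3963
W = 0.143 * 3135.3963 = 448.4 kg

448.4


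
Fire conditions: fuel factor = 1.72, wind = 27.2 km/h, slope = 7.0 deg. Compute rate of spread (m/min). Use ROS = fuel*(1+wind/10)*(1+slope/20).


Formula: ROS = fuel * (1 + wind/10) * (1 + slope/20)
Wind factor = 1 + 27.2/10 = 3.72
Slope factor = 1 + 7.0/20 = 1.35
ROS = 1.72 * 3.72 * 1.35 = 8.64 m/min

8.64


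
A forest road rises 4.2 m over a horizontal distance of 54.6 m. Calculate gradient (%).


Formula: Gradient = rise / run * 100
Gradient = 4.2 / 54.6 * 100 = 7.7%

7.7


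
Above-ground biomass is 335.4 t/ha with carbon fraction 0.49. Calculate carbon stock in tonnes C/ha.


Formula: Carbon Stock = Biomass * Carbon Fraction
C = 335.4 t/ha * 0.49
C = 164.3 t C/ha

164.3


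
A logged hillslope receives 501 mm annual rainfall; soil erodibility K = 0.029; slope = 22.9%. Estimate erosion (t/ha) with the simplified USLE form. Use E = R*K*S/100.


Formula: E = R * K * S / 100  (simplified USLE)
R * K = 501 * 0.029 = 14.529
E = 14.529 * 22.9 / 100 = 3.33 t/ha

3.33


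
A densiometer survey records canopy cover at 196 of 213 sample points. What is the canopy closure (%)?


Formula: Canopy closure = covered points / total points * 100
Closure = 196 / 213 * 100
Closure = 0.9202 * 100 = 92.0%

92.0


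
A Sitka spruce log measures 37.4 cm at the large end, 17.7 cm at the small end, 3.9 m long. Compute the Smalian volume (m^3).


Smalian: V = (A1 + A2)/2 * L,  A = pi*(D/200)^2
A1 = pi*(37.4/200)^2 = 0.109858 m^2
A2 = pi*(17.7/200)^2 = 0.024606 m^2
V = (0.109858+0.024606)/2*3.9 = 0.2622 m^3

0.2622


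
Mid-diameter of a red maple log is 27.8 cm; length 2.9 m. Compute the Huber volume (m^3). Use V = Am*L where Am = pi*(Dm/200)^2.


Huber: V = Am * L,  Am = pi*(Dm/200)^2
Am = pi*(27.8/200)^2 = 0.060699 m^2
V = 0.060699*2.9 = 0.176 m^3

0.176


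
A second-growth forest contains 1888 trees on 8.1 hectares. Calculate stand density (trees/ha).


Formula: Stand Density = N_trees / Area_ha
Density = 1888 trees / 8.1 ha
Density = 233 trees/ha

233


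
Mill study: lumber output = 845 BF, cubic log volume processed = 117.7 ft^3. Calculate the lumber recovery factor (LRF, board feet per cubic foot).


Formula: LRF = Lumber Output (BF) / Log Input (ft^3)
LRF = 845 BF / 117.7 ft^3
LRF = 7.18 BF/ft^3

7.18


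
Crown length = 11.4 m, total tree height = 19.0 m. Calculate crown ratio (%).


Formula: Crown Ratio = (Crown Length / Total Height) * 100
CR = (11.4 m / 19.0 m) * 100
CR = 0.6 * 100 = 60.0%

60.0


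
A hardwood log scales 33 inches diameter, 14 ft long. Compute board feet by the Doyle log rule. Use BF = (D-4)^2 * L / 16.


Doyle: BF = (D - 4)^2 * L / 16
Adjusted diameter = 33 - 4 = 29 in
(D-4)^2 = 29^2 = 841
BF = 841 * 14 / 16 = 736 BF

736


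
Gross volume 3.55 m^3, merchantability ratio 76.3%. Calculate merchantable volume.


Formula: MV = V_total * (merchantable_pct / 100)
Merchantable fraction = 76.3% / 100 = 0.763
MV = 3.55 m^3 * 0.763 = 2.709 m^3

2.709


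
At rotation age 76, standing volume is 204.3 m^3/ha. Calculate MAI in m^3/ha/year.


Formula: MAI = Total Volume / Stand Age
MAI = 204.3 m^3/ha / 76 years
MAI = 2.69 m^3/ha/year

2.69


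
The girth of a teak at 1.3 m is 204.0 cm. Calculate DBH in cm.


Formula: DBH = C / pi
DBH = 204.0 / pi
pi = 3.14159...
DBH = 64.9 cm

64.9


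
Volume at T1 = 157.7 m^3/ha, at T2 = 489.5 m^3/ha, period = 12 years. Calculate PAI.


Formula: PAI = (V_T2 - V_T1) / (T2 - T1)
Volume increment = 489.5 - 157.7 = 331.8 m^3/ha
PAI = 331.8 / 12 = 27.65 m^3/ha/year

27.65


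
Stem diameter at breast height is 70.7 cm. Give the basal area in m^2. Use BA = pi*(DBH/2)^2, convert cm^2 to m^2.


Formula: BA = pi * (DBH/2)^2 / 10000  (cm^2 to m^2)
Radius = DBH/2 = 70.7/2 = 35.35 cm
BA = pi * 35.35^2 / 10000
   = 3925.8049 cm^2 / 10000
   = 0.3926 m^2

0.3926


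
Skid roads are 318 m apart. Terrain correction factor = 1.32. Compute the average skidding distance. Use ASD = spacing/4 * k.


Formula: ASD = (spacing / 4) * correction
Uncorrected distance = spacing / 4 = 318 / 4 = 79.5 m
ASD = 79.5 * 1.32 = 105 m

105


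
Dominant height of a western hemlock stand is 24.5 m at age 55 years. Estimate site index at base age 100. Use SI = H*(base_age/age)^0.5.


Formula: SI = H_dom * (base_age / age)^0.5
Age ratio = 100 / 55 = 1.81818
sqrt(age_ratio) = 1.3484
SI = 24.5 * 1.3484 = 33.0 m

33.0


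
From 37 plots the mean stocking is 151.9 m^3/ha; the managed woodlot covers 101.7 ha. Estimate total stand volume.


Formula: Total Volume = Mean Volume per ha * Total Area
Total Volume = 151.9 m^3/ha * 101.7 ha
Total Volume = 15448 m^3

15448


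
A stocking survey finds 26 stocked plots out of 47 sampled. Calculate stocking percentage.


Formula: Stocking % = stocked plots / total plots * 100
Stocking = 26 / 47 * 100
Stocking = 0.5532 * 100 = 55.3%

55.3


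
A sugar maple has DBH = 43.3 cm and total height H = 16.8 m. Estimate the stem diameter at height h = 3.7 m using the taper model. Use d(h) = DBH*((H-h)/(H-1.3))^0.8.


Taper: d(h) = DBH * ((H - h) / (H - 1.3))^0.8
Numerator = H - h = 16.8 - 3.7 = 13.1 m
Denominator = H - 1.3 = 16.8 - 1.3 = 15.5 m
Ratio = 13.1 / 15.5 = 0.84516
d = 43.3 * 0.84516^0.8 = 37.8 cm

37.8


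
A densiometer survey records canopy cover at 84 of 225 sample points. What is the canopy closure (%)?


Formula: Canopy closure = covered points / total points * 100
Closure = 84 / 225 * 100
Closure = 0.3733 * 100 = 37.3%

37.3


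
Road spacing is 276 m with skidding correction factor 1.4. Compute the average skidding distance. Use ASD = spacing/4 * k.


Formula: ASD = (spacing / 4) * correction
Uncorrected distance = spacing / 4 = 276 / 4 = 69 m
ASD = 69 * 1.4 = 97 m

97


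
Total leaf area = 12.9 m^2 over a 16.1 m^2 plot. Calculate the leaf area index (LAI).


Formula: LAI = total leaf area / ground area  (dimensionless)
LAI = 12.9 m^2 / 16.1 m^2
LAI = 0.8

0.8


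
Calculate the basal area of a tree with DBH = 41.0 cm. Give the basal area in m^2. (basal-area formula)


Formula: BA = pi * (DBH/2)^2 / 10000  (cm^2 to m^2)
Radius = DBH/2 = 41.0/2 = 20.5 cm
BA = pi * 20.5^2 / 10000
   = 1320.2543 cm^2 / 10000
   = 0.132 m^2

0.132


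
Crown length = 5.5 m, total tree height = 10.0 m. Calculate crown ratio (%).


Formula: Crown Ratio = (Crown Length / Total Height) * 100
CR = (5.5 m / 10.0 m) * 100
CR = 0.55 * 100 = 55.0%

55.0


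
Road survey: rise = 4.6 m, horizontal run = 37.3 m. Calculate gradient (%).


Formula: Gradient = rise / run * 100
Gradient = 4.6 / 37.3 * 100 = 12.3%

12.3


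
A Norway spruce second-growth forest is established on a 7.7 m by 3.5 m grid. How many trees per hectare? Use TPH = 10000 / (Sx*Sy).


Formula: TPH = 10000 m^2/ha / (spacing_x * spacing_y)
Area per tree = 7.7 m * 3.5 m = 26.95 m^2
TPH = 10000 / 26.95 = 371 trees/ha

371


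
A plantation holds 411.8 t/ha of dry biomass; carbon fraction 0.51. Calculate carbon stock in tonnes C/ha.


Formula: Carbon Stock = Biomass * Carbon Fraction
C = 411.8 t/ha * 0.51
C = 210.0 t C/ha

210.0


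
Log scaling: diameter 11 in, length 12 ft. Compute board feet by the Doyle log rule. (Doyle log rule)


Doyle: BF = (D - 4)^2 * L / 16
Adjusted diameter = 11 - 4 = 7 in
(D-4)^2 = 7^2 = 49
BF = 49 * 12 / 16 = 37 BF

37


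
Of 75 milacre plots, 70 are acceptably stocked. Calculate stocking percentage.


Formula: Stocking % = stocked plots / total plots * 100
Stocking = 70 / 75 * 100
Stocking = 0.9333 * 100 = 93.3%

93.3


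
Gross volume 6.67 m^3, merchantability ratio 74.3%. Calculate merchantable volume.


Formula: MV = V_total * (merchantable_pct / 100)
Merchantable fraction = 74.3% / 100 = 0.743
MV = 6.67 m^3 * 0.743 = 4.956 m^3

4.956


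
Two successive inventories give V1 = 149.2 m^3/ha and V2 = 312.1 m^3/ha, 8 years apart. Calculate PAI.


Formula: PAI = (V_T2 - V_T1) / (T2 - T1)
Volume increment = 312.1 - 149.2 = 162.9 m^3/ha
PAI = 162.9 / 8 = 20.36 m^3/ha/year

20.36


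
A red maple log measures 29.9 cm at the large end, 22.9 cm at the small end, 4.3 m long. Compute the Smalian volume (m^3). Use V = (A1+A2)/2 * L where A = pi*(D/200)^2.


Smalian: V = (A1 + A2)/2 * L,  A = pi*(D/200)^2
A1 = pi*(29.9/200)^2 = 0.070215 m^2
A2 = pi*(22.9/200)^2 = 0.041187 m^2
V = (0.070215+0.041187)/2*4.3 = 0.2395 m^3

0.2395


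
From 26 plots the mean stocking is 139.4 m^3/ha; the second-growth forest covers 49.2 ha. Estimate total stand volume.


Formula: Total Volume = Mean Volume per ha * Total Area
Total Volume = 139.4 m^3/ha * 49.2 ha
Total Volume = 6858 m^3

6858


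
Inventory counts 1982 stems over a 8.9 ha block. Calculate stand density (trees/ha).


Formula: Stand Density = N_trees / Area_ha
Density = 1982 trees / 8.9 ha
Density = 223 trees/ha

223


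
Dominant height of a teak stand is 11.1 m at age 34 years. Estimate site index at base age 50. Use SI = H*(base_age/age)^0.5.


Formula: SI = H_dom * (base_age / age)^0.5
Age ratio = 50 / 34 = 1.47059
sqrt(age_ratio) = 1.21268
SI = 11.1 * 1.21268 = 13.5 m

13.5


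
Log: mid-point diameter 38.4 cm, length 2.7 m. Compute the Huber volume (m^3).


Huber: V = Am * L,  Am = pi*(Dm/200)^2
Am = pi*(38.4/200)^2 = 0.115812 m^2
V = 0.115812*2.7 = 0.3127 m^3

0.3127


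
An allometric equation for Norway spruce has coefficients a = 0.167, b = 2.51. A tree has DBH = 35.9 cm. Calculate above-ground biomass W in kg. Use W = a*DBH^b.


Formula: W = a * DBH^b  (allometric power law)
DBH^b = 35.9^2.51 = 8003.6312
W = 0.167 * 8003.6312 = 1336.6 kg

1336.6


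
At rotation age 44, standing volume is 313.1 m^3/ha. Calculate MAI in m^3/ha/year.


Formula: MAI = Total Volume / Stand Age
MAI = 313.1 m^3/ha / 44 years
MAI = 7.12 m^3/ha/year

7.12


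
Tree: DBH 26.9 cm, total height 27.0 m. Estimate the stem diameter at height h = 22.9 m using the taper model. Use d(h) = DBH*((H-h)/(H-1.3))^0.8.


Taper: d(h) = DBH * ((H - h) / (H - 1.3))^0.8
Numerator = H - h = 27.0 - 22.9 = 4.1 m
Denominator = H - 1.3 = 27.0 - 1.3 = 25.7 m
Ratio = 4.1 / 25.7 = 0.15953
d = 26.9 * 0.15953^0.8 = 6.2 cm

6.2


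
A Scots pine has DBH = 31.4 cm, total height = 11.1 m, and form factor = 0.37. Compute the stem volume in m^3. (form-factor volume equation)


Formula: V = pi * (DBH/200)^2 * H * ff
Radius = DBH/200 = 31.4/200 = 0.157 m
Radius^2 = 0.157^2 = 0.024649 m^2
V = pi * 0.024649 * 11.1 * 0.37
V = 0.318 m^3

0.318


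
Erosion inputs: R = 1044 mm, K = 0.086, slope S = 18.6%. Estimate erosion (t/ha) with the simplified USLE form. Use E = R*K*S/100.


Formula: E = R * K * S / 100  (simplified USLE)
R * K = 1044 * 0.086 = 89.784
E = 89.784 * 18.6 / 100 = 16.7 t/ha

16.7


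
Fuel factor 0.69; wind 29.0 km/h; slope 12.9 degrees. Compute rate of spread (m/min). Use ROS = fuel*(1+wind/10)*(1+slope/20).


Formula: ROS = fuel * (1 + wind/10) * (1 + slope/20)
Wind factor = 1 + 29.0/10 = 3.9
Slope factor = 1 + 12.9/20 = 1.645
ROS = 0.69 * 3.9 * 1.645 = 4.43 m/min

4.43


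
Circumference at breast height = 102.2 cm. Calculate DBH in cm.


Formula: DBH = C / pi
DBH = 102.2 / pi
pi = 3.14159...
DBH = 32.5 cm

32.5


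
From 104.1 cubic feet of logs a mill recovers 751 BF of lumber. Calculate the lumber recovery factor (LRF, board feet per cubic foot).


Formula: LRF = Lumber Output (BF) / Log Input (ft^3)
LRF = 751 BF / 104.1 ft^3
LRF = 7.21 BF/ft^3

7.21


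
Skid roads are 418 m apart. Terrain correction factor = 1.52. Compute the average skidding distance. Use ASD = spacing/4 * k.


Formula: ASD = (spacing / 4) * correction
Uncorrected distance = spacing / 4 = 418 / 4 = 104.5 m
ASD = 104.5 * 1.52 = 159 m

159


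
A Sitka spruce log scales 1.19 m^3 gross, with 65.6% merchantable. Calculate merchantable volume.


Formula: MV = V_total * (merchantable_pct / 100)
Merchantable fraction = 65.6% / 100 = 0.656
MV = 1.19 m^3 * 0.656 = 0.781 m^3

0.781


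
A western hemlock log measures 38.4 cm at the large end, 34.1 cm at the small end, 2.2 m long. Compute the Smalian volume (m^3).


Smalian: V = (A1 + A2)/2 * L,  A = pi*(D/200)^2
A1 = pi*(38.4/200)^2 = 0.115812 m^2
A2 = pi*(34.1/200)^2 = 0.091327 m^2
V = (0.115812+0.091327)/2*2.2 = 0.2279 m^3

0.2279


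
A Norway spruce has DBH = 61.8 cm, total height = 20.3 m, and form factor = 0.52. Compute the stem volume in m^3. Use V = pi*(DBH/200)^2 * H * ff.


Formula: V = pi * (DBH/200)^2 * H * ff
Radius = DBH/200 = 61.8/200 = 0.309 m
Radius^2 = 0.309^2 = 0.095481 m^2
V = pi * 0.095481 * 20.3 * 0.52
V = 3.166 m^3

3.166


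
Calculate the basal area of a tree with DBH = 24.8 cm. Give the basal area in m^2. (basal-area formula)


Formula: BA = pi * (DBH/2)^2 / 10000  (cm^2 to m^2)
Radius = DBH/2 = 24.8/2 = 12.4 cm
BA = pi * 12.4^2 / 10000
   = 483.0513 cm^2 / 10000
   = 0.0483 m^2

0.0483


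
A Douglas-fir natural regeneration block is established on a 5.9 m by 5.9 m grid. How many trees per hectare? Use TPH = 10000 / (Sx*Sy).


Formula: TPH = 10000 m^2/ha / (spacing_x * spacing_y)
Area per tree = 5.9 m * 5.9 m = 34.81 m^2
TPH = 10000 / 34.81 = 287 trees/ha

287


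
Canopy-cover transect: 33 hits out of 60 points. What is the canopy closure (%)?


Formula: Canopy closure = covered points / total points * 100
Closure = 33 / 60 * 100
Closure = 0.55 * 100 = 55.0%

55.0


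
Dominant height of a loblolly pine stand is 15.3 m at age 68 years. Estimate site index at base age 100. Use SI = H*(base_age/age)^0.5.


Formula: SI = H_dom * (base_age / age)^0.5
Age ratio = 100 / 68 = 1.47059
sqrt(age_ratio) = 1.21268
SI = 15.3 * 1.21268 = 18.6 m

18.6


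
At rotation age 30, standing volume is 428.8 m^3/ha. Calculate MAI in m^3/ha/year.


Formula: MAI = Total Volume / Stand Age
MAI = 428.8 m^3/ha / 30 years
MAI = 14.29 m^3/ha/year

14.29


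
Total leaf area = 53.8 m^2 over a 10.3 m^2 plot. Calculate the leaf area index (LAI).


Formula: LAI = total leaf area / ground area  (dimensionless)
LAI = 53.8 m^2 / 10.3 m^2
LAI = 5.22

5.22


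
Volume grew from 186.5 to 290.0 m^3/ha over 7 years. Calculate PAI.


Formula: PAI = (V_T2 - V_T1) / (T2 - T1)
Volume increment = 290.0 - 186.5 = 103.5 m^3/ha
PAI = 103.5 / 7 = 14.79 m^3/ha/year

14.79


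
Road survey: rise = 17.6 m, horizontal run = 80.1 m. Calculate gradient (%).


Formula: Gradient = rise / run * 100
Gradient = 17.6 / 80.1 * 100 = 22.0%

22.0


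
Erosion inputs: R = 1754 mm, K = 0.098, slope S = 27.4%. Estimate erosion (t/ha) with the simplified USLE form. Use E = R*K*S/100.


Formula: E = R * K * S / 100  (simplified USLE)
R * K = 1754 * 0.098 = 171.892
E = 171.892 * 27.4 / 100 = 47.1 t/ha

47.1


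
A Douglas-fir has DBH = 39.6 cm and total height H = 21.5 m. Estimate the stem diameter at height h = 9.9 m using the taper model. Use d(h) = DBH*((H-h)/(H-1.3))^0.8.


Taper: d(h) = DBH * ((H - h) / (H - 1.3))^0.8
Numerator = H - h = 21.5 - 9.9 = 11.6 m
Denominator = H - 1.3 = 21.5 - 1.3 = 20.2 m
Ratio = 11.6 / 20.2 = 0.57426
d = 39.6 * 0.57426^0.8 = 25.4 cm

25.4


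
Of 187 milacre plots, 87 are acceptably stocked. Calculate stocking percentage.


Formula: Stocking % = stocked plots / total plots * 100
Stocking = 87 / 187 * 100
Stocking = 0.4652 * 100 = 46.5%

46.5


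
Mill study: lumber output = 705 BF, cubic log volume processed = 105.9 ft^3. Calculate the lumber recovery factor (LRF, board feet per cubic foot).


Formula: LRF = Lumber Output (BF) / Log Input (ft^3)
LRF = 705 BF / 105.9 ft^3
LRF = 6.66 BF/ft^3

6.66


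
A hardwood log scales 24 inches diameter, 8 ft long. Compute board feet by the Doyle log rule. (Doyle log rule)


Doyle: BF = (D - 4)^2 * L / 16
Adjusted diameter = 24 - 4 = 20 in
(D-4)^2 = 20^2 = 400
BF = 400 * 8 / 16 = 200 BF

200


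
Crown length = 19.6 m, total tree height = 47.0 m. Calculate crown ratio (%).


Formula: Crown Ratio = (Crown Length / Total Height) * 100
CR = (19.6 m / 47.0 m) * 100
CR = 0.417 * 100 = 41.7%

41.7


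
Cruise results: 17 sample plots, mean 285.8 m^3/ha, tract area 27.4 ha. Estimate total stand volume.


Formula: Total Volume = Mean Volume per ha * Total Area
Total Volume = 285.8 m^3/ha * 27.4 ha
Total Volume = 7831 m^3

7831


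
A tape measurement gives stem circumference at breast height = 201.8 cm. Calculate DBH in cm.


Formula: DBH = C / pi
DBH = 201.8 / pi
pi = 3.14159...
DBH = 64.2 cm

64.2


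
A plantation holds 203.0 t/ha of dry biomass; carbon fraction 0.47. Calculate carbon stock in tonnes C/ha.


Formula: Carbon Stock = Biomass * Carbon Fraction
C = 203.0 t/ha * 0.47
C = 95.4 t C/ha

95.4


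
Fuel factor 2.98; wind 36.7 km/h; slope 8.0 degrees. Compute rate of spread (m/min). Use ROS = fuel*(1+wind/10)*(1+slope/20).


Formula: ROS = fuel * (1 + wind/10) * (1 + slope/20)
Wind factor = 1 + 36.7/10 = 4.67
Slope factor = 1 + 8.0/20 = 1.4
ROS = 2.98 * 4.67 * 1.4 = 19.48 m/min

19.48


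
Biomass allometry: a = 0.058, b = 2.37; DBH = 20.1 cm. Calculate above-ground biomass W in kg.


Formula: W = a * DBH^b  (allometric power law)
DBH^b = 20.1^2.37 = 1226.2377
W = 0.058 * 1226.2377 = 71.1 kg

71.1


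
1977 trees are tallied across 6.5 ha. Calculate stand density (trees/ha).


Formula: Stand Density = N_trees / Area_ha
Density = 1977 trees / 6.5 ha
Density = 304 trees/ha

304


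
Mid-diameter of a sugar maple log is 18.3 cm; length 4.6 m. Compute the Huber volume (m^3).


Huber: V = Am * L,  Am = pi*(Dm/200)^2
Am = pi*(18.3/200)^2 = 0.026302 m^2
V = 0.026302*4.6 = 0.121 m^3

0.121


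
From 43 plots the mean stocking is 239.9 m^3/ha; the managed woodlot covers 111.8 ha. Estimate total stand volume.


Formula: Total Volume = Mean Volume per ha * Total Area
Total Volume = 239.9 m^3/ha * 111.8 ha
Total Volume = 26821 m^3

26821


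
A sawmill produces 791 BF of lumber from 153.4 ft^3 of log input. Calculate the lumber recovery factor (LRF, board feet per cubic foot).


Formula: LRF = Lumber Output (BF) / Log Input (ft^3)
LRF = 791 BF / 153.4 ft^3
LRF = 5.16 BF/ft^3

5.16


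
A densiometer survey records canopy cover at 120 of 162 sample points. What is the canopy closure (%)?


Formula: Canopy closure = covered points / total points * 100
Closure = 120 / 162 * 100
Closure = 0.7407 * 100 = 74.1%

74.1


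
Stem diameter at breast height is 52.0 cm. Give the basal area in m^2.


Formula: BA = pi * (DBH/2)^2 / 10000  (cm^2 to m^2)
Radius = DBH/2 = 52.0/2 = 26.0 cm
BA = pi * 26.0^2 / 10000
   = 2123.7166 cm^2 / 10000
   = 0.2124 m^2

0.2124


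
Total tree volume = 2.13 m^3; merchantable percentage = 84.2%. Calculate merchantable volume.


Formula: MV = V_total * (merchantable_pct / 100)
Merchantable fraction = 84.2% / 100 = 0.842
MV = 2.13 m^3 * 0.842 = 1.793 m^3

1.793


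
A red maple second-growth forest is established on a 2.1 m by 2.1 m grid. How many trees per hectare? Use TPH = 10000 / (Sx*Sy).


Formula: TPH = 10000 m^2/ha / (spacing_x * spacing_y)
Area per tree = 2.1 m * 2.1 m = 4.41 m^2
TPH = 10000 / 4.41 = 2268 trees/ha

2268


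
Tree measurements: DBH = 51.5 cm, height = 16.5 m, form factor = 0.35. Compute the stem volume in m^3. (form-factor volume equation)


Formula: V = pi * (DBH/200)^2 * H * ff
Radius = DBH/200 = 51.5/200 = 0.2575 m
Radius^2 = 0.2575^2 = 0.06630625 m^2
V = pi * 0.06630625 * 16.5 * 0.35
V = 1.203 m^3

1.203


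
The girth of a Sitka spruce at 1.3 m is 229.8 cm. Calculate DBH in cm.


Formula: DBH = C / pi
DBH = 229.8 / pi
pi = 3.14159...
DBH = 73.1 cm

73.1


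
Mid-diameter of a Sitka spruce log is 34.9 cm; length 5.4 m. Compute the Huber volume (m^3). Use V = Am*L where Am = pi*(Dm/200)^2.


Huber: V = Am * L,  Am = pi*(Dm/200)^2
Am = pi*(34.9/200)^2 = 0.095662 m^2
V = 0.095662*5.4 = 0.5166 m^3

0.5166


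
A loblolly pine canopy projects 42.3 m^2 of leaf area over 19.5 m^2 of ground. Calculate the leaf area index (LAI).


Formula: LAI = total leaf area / ground area  (dimensionless)
LAI = 42.3 m^2 / 19.5 m^2
LAI = 2.17

2.17


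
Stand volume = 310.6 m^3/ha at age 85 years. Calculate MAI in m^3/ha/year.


Formula: MAI = Total Volume / Stand Age
MAI = 310.6 m^3/ha / 85 years
MAI = 3.65 m^3/ha/year

3.65


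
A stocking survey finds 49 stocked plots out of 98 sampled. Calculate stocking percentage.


Formula: Stocking % = stocked plots / total plots * 100
Stocking = 49 / 98 * 100
Stocking = 0.5 * 100 = 50.0%

50.0


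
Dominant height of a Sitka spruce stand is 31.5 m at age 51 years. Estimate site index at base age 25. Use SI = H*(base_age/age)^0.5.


Formula: SI = H_dom * (base_age / age)^0.5
Age ratio = 25 / 51 = 0.4902
sqrt(age_ratio) = 0.70014
SI = 31.5 * 0.70014 = 22.1 m

22.1


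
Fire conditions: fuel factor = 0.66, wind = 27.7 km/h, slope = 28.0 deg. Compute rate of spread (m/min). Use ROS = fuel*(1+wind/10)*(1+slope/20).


Formula: ROS = fuel * (1 + wind/10) * (1 + slope/20)
Wind factor = 1 + 27.7/10 = 3.77
Slope factor = 1 + 28.0/20 = 2.4
ROS = 0.66 * 3.77 * 2.4 = 5.97 m/min

5.97


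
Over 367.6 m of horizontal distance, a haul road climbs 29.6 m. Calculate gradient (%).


Formula: Gradient = rise / run * 100
Gradient = 29.6 / 367.6 * 100 = 8.1%

8.1


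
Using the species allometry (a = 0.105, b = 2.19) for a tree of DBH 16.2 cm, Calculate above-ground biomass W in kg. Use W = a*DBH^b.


Formula: W = a * DBH^b  (allometric power law)
DBH^b = 16.2^2.19 = 445.4899
W = 0.105 * 445.4899 = 46.8 kg

46.8


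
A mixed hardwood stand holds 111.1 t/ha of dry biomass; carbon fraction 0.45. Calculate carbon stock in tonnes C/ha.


Formula: Carbon Stock = Biomass * Carbon Fraction
C = 111.1 t/ha * 0.45
C = 50.0 t C/ha

50.0


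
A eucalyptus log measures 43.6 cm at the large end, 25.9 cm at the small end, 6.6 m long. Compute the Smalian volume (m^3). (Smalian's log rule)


Smalian: V = (A1 + A2)/2 * L,  A = pi*(D/200)^2
A1 = pi*(43.6/200)^2 = 0.149301 m^2
A2 = pi*(25.9/200)^2 = 0.052685 m^2
V = (0.149301+0.052685)/2*6.6 = 0.6666 m^3

0.6666


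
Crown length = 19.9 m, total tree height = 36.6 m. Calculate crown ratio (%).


Formula: Crown Ratio = (Crown Length / Total Height) * 100
CR = (19.9 m / 36.6 m) * 100
CR = 0.5437 * 100 = 54.4%

54.4


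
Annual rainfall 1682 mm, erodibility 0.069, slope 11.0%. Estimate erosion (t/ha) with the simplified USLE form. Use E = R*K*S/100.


Formula: E = R * K * S / 100  (simplified USLE)
R * K = 1682 * 0.069 = 116.058
E = 116.058 * 11.0 / 100 = 12.77 t/ha

12.77


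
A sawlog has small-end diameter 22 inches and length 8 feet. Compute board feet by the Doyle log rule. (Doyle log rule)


Doyle: BF = (D - 4)^2 * L / 16
Adjusted diameter = 22 - 4 = 18 in
(D-4)^2 = 18^2 = 324
BF = 324 * 8 / 16 = 162 BF

162


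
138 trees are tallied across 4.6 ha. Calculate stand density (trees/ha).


Formula: Stand Density = N_trees / Area_ha
Density = 138 trees / 4.6 ha
Density = 30 trees/ha

30


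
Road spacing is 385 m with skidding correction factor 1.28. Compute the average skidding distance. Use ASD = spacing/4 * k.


Formula: ASD = (spacing / 4) * correction
Uncorrected distance = spacing / 4 = 385 / 4 = 96.25 m
ASD = 96.25 * 1.28 = 123 m

123


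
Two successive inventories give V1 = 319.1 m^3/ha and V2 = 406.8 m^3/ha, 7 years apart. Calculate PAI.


Formula: PAI = (V_T2 - V_T1) / (T2 - T1)
Volume increment = 406.8 - 319.1 = 87.7 m^3/ha
PAI = 87.7 / 7 = 12.53 m^3/ha/year

12.53


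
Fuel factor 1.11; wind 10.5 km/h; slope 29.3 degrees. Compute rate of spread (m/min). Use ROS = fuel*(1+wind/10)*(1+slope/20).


Formula: ROS = fuel * (1 + wind/10) * (1 + slope/20)
Wind factor = 1 + 10.5/10 = 2.05
Slope factor = 1 + 29.3/20 = 2.465
ROS = 1.11 * 2.05 * 2.465 = 5.61 m/min

5.61


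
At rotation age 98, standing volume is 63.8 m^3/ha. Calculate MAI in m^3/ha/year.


Formula: MAI = Total Volume / Stand Age
MAI = 63.8 m^3/ha / 98 years
MAI = 0.65 m^3/ha/year

0.65


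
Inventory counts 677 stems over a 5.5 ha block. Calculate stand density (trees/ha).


Formula: Stand Density = N_trees / Area_ha
Density = 677 trees / 5.5 ha
Density = 123 trees/ha

123


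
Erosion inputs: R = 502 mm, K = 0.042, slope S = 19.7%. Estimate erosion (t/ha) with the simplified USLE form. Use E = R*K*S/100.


Formula: E = R * K * S / 100  (simplified USLE)
R * K = 502 * 0.042 = 21.084
E = 21.084 * 19.7 / 100 = 4.15 t/ha

4.15


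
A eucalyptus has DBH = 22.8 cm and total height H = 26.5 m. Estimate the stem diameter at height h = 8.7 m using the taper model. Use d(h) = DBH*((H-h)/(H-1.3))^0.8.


Taper: d(h) = DBH * ((H - h) / (H - 1.3))^0.8
Numerator = H - h = 26.5 - 8.7 = 17.8 m
Denominator = H - 1.3 = 26.5 - 1.3 = 25.2 m
Ratio = 17.8 / 25.2 = 0.70635
d = 22.8 * 0.70635^0.8 = 17.3 cm

17.3


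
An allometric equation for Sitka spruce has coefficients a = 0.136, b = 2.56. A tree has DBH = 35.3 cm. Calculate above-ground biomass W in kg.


Formula: W = a * DBH^b  (allometric power law)
DBH^b = 35.3^2.56 = 9168.6046
W = 0.136 * 9168.6046 = 1246.9 kg

1246.9


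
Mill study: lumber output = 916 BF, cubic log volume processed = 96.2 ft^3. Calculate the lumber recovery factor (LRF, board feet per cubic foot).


Formula: LRF = Lumber Output (BF) / Log Input (ft^3)
LRF = 916 BF / 96.2 ft^3
LRF = 9.52 BF/ft^3

9.52


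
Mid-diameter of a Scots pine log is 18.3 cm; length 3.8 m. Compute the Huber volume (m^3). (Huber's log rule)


Huber: V = Am * L,  Am = pi*(Dm/200)^2
Am = pi*(18.3/200)^2 = 0.026302 m^2
V = 0.026302*3.8 = 0.0999 m^3

0.0999


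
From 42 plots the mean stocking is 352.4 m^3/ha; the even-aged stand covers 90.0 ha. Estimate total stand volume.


Formula: Total Volume = Mean Volume per ha * Total Area
Total Volume = 352.4 m^3/ha * 90.0 ha
Total Volume = 31716 m^3

31716


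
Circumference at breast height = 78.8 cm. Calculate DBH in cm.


Formula: DBH = C / pi
DBH = 78.8 / pi
pi = 3.14159...
DBH = 25.1 cm

25.1


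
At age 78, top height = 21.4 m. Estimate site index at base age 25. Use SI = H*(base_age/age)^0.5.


Formula: SI = H_dom * (base_age / age)^0.5
Age ratio = 25 / 78 = 0.32051
sqrt(age_ratio) = 0.56614
SI = 21.4 * 0.56614 = 12.1 m

12.1


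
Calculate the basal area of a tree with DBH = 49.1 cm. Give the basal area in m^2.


Formula: BA = pi * (DBH/2)^2 / 10000  (cm^2 to m^2)
Radius = DBH/2 = 49.1/2 = 24.55 cm
BA = pi * 24.55^2 / 10000
   = 1893.4457 cm^2 / 10000
   = 0.1893 m^2

0.1893


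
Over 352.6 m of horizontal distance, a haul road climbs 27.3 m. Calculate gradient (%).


Formula: Gradient = rise / run * 100
Gradient = 27.3 / 352.6 * 100 = 7.7%

7.7


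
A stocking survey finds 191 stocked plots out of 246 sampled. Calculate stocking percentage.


Formula: Stocking % = stocked plots / total plots * 100
Stocking = 191 / 246 * 100
Stocking = 0.7764 * 100 = 77.6%

77.6


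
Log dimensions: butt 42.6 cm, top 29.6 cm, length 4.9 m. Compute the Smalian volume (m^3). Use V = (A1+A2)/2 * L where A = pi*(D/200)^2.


Smalian: V = (A1 + A2)/2 * L,  A = pi*(D/200)^2
A1 = pi*(42.6/200)^2 = 0.142531 m^2
A2 = pi*(29.6/200)^2 = 0.068813 m^2
V = (0.142531+0.068813)/2*4.9 = 0.5178 m^3

0.5178


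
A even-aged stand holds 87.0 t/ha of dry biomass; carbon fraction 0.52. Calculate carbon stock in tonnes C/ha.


Formula: Carbon Stock = Biomass * Carbon Fraction
C = 87.0 t/ha * 0.52
C = 45.2 t C/ha

45.2


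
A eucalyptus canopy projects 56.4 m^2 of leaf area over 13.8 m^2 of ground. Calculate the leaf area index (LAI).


Formula: LAI = total leaf area / ground area  (dimensionless)
LAI = 56.4 m^2 / 13.8 m^2
LAI = 4.09

4.09


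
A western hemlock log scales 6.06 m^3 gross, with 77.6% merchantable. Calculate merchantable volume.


Formula: MV = V_total * (merchantable_pct / 100)
Merchantable fraction = 77.6% / 100 = 0.776
MV = 6.06 m^3 * 0.776 = 4.703 m^3

4.703


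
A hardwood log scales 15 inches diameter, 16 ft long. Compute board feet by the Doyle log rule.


Doyle: BF = (D - 4)^2 * L / 16
Adjusted diameter = 15 - 4 = 11 in
(D-4)^2 = 11^2 = 121
BF = 121 * 16 / 16 = 121 BF

121


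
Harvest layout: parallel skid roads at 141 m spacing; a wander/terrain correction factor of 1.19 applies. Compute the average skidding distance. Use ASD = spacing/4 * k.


Formula: ASD = (spacing / 4) * correction
Uncorrected distance = spacing / 4 = 141 / 4 = 35.25 m
ASD = 35.25 * 1.19 = 42 m

42


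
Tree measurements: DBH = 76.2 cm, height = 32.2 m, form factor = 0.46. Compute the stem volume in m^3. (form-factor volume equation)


Formula: V = pi * (DBH/200)^2 * H * ff
Radius = DBH/200 = 76.2/200 = 0.381 m
Radius^2 = 0.381^2 = 0.145161 m^2
V = pi * 0.145161 * 32.2 * 0.46
V = 6.755 m^3

6.755


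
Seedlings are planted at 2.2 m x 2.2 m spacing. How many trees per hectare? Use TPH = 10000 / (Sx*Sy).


Formula: TPH = 10000 m^2/ha / (spacing_x * spacing_y)
Area per tree = 2.2 m * 2.2 m = 4.84 m^2
TPH = 10000 / 4.84 = 2066 trees/ha

2066


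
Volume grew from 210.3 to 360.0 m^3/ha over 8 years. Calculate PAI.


Formula: PAI = (V_T2 - V_T1) / (T2 - T1)
Volume increment = 360.0 - 210.3 = 149.7 m^3/ha
PAI = 149.7 / 8 = 18.71 m^3/ha/year

18.71


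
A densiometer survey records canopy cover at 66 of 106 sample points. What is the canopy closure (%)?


Formula: Canopy closure = covered points / total points * 100
Closure = 66 / 106 * 100
Closure = 0.6226 * 100 = 62.3%

62.3


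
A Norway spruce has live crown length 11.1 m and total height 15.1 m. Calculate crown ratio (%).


Formula: Crown Ratio = (Crown Length / Total Height) * 100
CR = (11.1 m / 15.1 m) * 100
CR = 0.7351 * 100 = 73.5%

73.5


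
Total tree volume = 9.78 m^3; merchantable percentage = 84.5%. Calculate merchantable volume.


Formula: MV = V_total * (merchantable_pct / 100)
Merchantable fraction = 84.5% / 100 = 0.845
MV = 9.78 m^3 * 0.845 = 8.264 m^3

8.264


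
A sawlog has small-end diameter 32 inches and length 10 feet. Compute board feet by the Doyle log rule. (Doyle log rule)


Doyle: BF = (D - 4)^2 * L / 16
Adjusted diameter = 32 - 4 = 28 in
(D-4)^2 = 28^2 = 784
BF = 784 * 10 / 16 = 490 BF

490


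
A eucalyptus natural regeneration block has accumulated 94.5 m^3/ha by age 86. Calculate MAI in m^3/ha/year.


Formula: MAI = Total Volume / Stand Age
MAI = 94.5 m^3/ha / 86 years
MAI = 1.1 m^3/ha/year

1.1


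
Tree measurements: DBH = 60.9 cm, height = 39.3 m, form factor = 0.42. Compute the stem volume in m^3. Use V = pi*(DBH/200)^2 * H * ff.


Formula: V = pi * (DBH/200)^2 * H * ff
Radius = DBH/200 = 60.9/200 = 0.3045 m
Radius^2 = 0.3045^2 = 0.09272025 m^2
V = pi * 0.09272025 * 39.3 * 0.42
V = 4.808 m^3

4.808


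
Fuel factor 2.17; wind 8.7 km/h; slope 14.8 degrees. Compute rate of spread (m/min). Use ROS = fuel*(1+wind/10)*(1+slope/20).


Formula: ROS = fuel * (1 + wind/10) * (1 + slope/20)
Wind factor = 1 + 8.7/10 = 1.87
Slope factor = 1 + 14.8/20 = 1.74
ROS = 2.17 * 1.87 * 1.74 = 7.06 m/min

7.06


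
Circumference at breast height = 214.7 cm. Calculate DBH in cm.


Formula: DBH = C / pi
DBH = 214.7 / pi
pi = 3.14159...
DBH = 68.3 cm

68.3


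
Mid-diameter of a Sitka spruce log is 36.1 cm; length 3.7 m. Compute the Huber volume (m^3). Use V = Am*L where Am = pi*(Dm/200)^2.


Huber: V = Am * L,  Am = pi*(Dm/200)^2
Am = pi*(36.1/200)^2 = 0.102354 m^2
V = 0.102354*3.7 = 0.3787 m^3

0.3787


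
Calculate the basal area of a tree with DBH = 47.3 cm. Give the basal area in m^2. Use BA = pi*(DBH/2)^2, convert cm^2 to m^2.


Formula: BA = pi * (DBH/2)^2 / 10000  (cm^2 to m^2)
Radius = DBH/2 = 47.3/2 = 23.65 cm
BA = pi * 23.65^2 / 10000
   = 1757.1635 cm^2 / 10000
   = 0.1757 m^2

0.1757


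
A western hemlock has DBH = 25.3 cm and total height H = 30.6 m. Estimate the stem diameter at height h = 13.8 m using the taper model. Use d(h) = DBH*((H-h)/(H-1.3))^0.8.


Taper: d(h) = DBH * ((H - h) / (H - 1.3))^0.8
Numerator = H - h = 30.6 - 13.8 = 16.8 m
Denominator = H - 1.3 = 30.6 - 1.3 = 29.3 m
Ratio = 16.8 / 29.3 = 0.57338
d = 25.3 * 0.57338^0.8 = 16.2 cm

16.2


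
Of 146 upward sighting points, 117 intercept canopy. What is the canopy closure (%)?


Formula: Canopy closure = covered points / total points * 100
Closure = 117 / 146 * 100
Closure = 0.8014 * 100 = 80.1%

80.1


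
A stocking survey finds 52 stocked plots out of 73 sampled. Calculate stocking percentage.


Formula: Stocking % = stocked plots / total plots * 100
Stocking = 52 / 73 * 100
Stocking = 0.7123 * 100 = 71.2%

71.2


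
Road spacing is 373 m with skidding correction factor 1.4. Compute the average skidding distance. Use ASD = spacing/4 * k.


Formula: ASD = (spacing / 4) * correction
Uncorrected distance = spacing / 4 = 373 / 4 = 93.25 m
ASD = 93.25 * 1.4 = 131 m

131


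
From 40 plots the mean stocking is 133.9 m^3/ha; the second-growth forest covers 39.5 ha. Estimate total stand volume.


Formula: Total Volume = Mean Volume per ha * Total Area
Total Volume = 133.9 m^3/ha * 39.5 ha
Total Volume = 5289 m^3

5289


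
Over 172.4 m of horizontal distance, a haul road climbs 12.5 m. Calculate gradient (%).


Formula: Gradient = rise / run * 100
Gradient = 12.5 / 172.4 * 100 = 7.3%

7.3


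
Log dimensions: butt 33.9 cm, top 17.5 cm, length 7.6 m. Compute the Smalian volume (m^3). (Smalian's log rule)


Smalian: V = (A1 + A2)/2 * L,  A = pi*(D/200)^2
A1 = pi*(33.9/200)^2 = 0.090259 m^2
A2 = pi*(17.5/200)^2 = 0.024053 m^2
V = (0.090259+0.024053)/2*7.6 = 0.4344 m^3

0.4344


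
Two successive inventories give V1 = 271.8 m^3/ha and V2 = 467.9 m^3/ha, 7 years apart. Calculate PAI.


Formula: PAI = (V_T2 - V_T1) / (T2 - T1)
Volume increment = 467.9 - 271.8 = 196.1 m^3/ha
PAI = 196.1 / 7 = 28.01 m^3/ha/year

28.01


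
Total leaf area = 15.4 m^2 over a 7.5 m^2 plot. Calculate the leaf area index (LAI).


Formula: LAI = total leaf area / ground area  (dimensionless)
LAI = 15.4 m^2 / 7.5 m^2
LAI = 2.05

2.05


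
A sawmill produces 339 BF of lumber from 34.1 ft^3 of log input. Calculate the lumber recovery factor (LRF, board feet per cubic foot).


Formula: LRF = Lumber Output (BF) / Log Input (ft^3)
LRF = 339 BF / 34.1 ft^3
LRF = 9.94 BF/ft^3

9.94


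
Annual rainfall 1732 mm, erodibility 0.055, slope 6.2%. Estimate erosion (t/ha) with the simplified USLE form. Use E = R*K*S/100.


Formula: E = R * K * S / 100  (simplified USLE)
R * K = 1732 * 0.055 = 95.26
E = 95.26 * 6.2 / 100 = 5.91 t/ha

5.91


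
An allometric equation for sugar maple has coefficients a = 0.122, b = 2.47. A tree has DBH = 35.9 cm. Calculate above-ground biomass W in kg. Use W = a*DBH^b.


Formula: W = a * DBH^b  (allometric power law)
DBH^b = 35.9^2.47 = 6935.588
W = 0.122 * 6935.588 = 846.1 kg

846.1


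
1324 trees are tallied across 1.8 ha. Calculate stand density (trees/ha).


Formula: Stand Density = N_trees / Area_ha
Density = 1324 trees / 1.8 ha
Density = 736 trees/ha

736


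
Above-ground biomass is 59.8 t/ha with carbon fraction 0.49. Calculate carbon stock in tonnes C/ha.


Formula: Carbon Stock = Biomass * Carbon Fraction
C = 59.8 t/ha * 0.49
C = 29.3 t C/ha

29.3


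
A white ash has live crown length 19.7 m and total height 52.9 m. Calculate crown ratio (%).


Formula: Crown Ratio = (Crown Length / Total Height) * 100
CR = (19.7 m / 52.9 m) * 100
CR = 0.3724 * 100 = 37.2%

37.2


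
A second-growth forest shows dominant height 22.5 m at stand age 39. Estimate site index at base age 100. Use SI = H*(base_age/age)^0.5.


Formula: SI = H_dom * (base_age / age)^0.5
Age ratio = 100 / 39 = 2.5641
sqrt(age_ratio) = 1.60128
SI = 22.5 * 1.60128 = 36.0 m

36.0


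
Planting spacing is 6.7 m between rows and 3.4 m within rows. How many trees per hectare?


Formula: TPH = 10000 m^2/ha / (spacing_x * spacing_y)
Area per tree = 6.7 m * 3.4 m = 22.78 m^2
TPH = 10000 / 22.78 = 439 trees/ha

439


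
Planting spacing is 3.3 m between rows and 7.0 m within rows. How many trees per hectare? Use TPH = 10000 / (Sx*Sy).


Formula: TPH = 10000 m^2/ha / (spacing_x * spacing_y)
Area per tree = 3.3 m * 7.0 m = 23.1 m^2
TPH = 10000 / 23.1 = 433 trees/ha

433


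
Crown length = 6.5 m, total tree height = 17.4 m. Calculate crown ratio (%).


Formula: Crown Ratio = (Crown Length / Total Height) * 100
CR = (6.5 m / 17.4 m) * 100
CR = 0.3736 * 100 = 37.4%

37.4


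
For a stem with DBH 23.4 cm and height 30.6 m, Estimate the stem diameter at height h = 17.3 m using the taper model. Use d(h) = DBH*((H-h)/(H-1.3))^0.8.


Taper: d(h) = DBH * ((H - h) / (H - 1.3))^0.8
Numerator = H - h = 30.6 - 17.3 = 13.3 m
Denominator = H - 1.3 = 30.6 - 1.3 = 29.3 m
Ratio = 13.3 / 29.3 = 0.45392
d = 23.4 * 0.45392^0.8 = 12.4 cm

12.4


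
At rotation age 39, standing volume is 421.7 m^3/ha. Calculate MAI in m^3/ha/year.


Formula: MAI = Total Volume / Stand Age
MAI = 421.7 m^3/ha / 39 years
MAI = 10.81 m^3/ha/year

10.81


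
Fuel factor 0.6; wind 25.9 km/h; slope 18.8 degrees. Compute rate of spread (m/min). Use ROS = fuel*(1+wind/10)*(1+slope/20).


Formula: ROS = fuel * (1 + wind/10) * (1 + slope/20)
Wind factor = 1 + 25.9/10 = 3.59
Slope factor = 1 + 18.8/20 = 1.94
ROS = 0.6 * 3.59 * 1.94 = 4.18 m/min

4.18
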